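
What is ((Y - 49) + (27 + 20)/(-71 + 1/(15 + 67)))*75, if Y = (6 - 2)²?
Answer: -14696025/5821 ≈ -2524.7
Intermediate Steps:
Y = 16 (Y = 4² = 16)
((Y - 49) + (27 + 20)/(-71 + 1/(15 + 67)))*75 = ((16 - 49) + (27 + 20)/(-71 + 1/(15 + 67)))*75 = (-33 + 47/(-71 + 1/82))*75 = (-33 + 47/(-5821/82))*75 = (-33 + 47*(-82/5821))*75 = (-33 - 3854/5821)*75 = -195947/5821*75 = -14696025/5821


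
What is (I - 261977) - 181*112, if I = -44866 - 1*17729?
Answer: -344844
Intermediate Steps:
I = -62595 (I = -44866 - 17729 = -62595)
(I - 261977) - 181*112 = (-62595 - 261977) - 181*112 = -324572 - 20272 = -344844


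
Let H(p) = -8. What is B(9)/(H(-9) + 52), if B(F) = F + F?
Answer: 9/22 ≈ 0.40909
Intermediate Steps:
B(F) = 2*F
B(9)/(H(-9) + 52) = (2*9)/(-8 + 52) = 18/44 = 18*(1/44) = 9/22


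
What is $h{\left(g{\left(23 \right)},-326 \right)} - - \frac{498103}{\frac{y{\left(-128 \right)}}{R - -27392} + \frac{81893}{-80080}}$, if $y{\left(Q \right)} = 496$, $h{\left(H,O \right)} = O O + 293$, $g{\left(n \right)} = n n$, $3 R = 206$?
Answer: $- \frac{184270743862339}{473382149} \approx -3.8926 \cdot 10^{5}$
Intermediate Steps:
$R = \frac{206}{3}$ ($R = \frac{1}{3} \cdot 206 = \frac{206}{3} \approx 68.667$)
$g{\left(n \right)} = n^{2}$
$h{\left(H,O \right)} = 293 + O^{2}$ ($h{\left(H,O \right)} = O^{2} + 293 = 293 + O^{2}$)
$h{\left(g{\left(23 \right)},-326 \right)} - - \frac{498103}{\frac{y{\left(-128 \right)}}{R - -27392} + \frac{81893}{-80080}} = \left(293 + \left(-326\right)^{2}\right) - - \frac{498103}{\frac{496}{\frac{206}{3} - -27392} + \frac{81893}{-80080}} = \left(293 + 106276\right) - - \frac{498103}{\frac{496}{\frac{206}{3} + 27392} + 81893 \left(- \frac{1}{80080}\right)} = 106569 - - \frac{498103}{\frac{496}{\frac{82382}{3}} - \frac{11699}{11440}} = 106569 - - \frac{498103}{496 \cdot \frac{3}{82382} - \frac{11699}{11440}} = 106569 - - \frac{498103}{\frac{744}{41191} - \frac{11699}{11440}} = 106569 - - \frac{498103}{- \frac{473382149}{471225040}} = 106569 - \left(-498103\right) \left(- \frac{471225040}{473382149}\right) = 106569 - \frac{234718606099120}{473382149} = - \frac{184270743862339}{473382149}$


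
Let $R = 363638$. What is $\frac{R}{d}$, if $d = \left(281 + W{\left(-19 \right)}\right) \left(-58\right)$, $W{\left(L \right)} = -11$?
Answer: $- \frac{181819}{7830} \approx -23.221$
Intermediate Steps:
$d = -15660$ ($d = \left(281 - 11\right) \left(-58\right) = 270 \left(-58\right) = -15660$)
$\frac{R}{d} = \frac{363638}{-15660} = 363638 \left(- \frac{1}{15660}\right) = - \frac{181819}{7830}$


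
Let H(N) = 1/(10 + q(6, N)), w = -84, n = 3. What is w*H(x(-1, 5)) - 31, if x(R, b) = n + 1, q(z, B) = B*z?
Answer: -569/17 ≈ -33.471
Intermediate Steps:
x(R, b) = 4 (x(R, b) = 3 + 1 = 4)
H(N) = 1/(10 + 6*N) (H(N) = 1/(10 + N*6) = 1/(10 + 6*N))
w*H(x(-1, 5)) - 31 = -42/(5 + 3*4) - 31 = -42/(5 + 12) - 31 = -42/17 - 31 = -569/17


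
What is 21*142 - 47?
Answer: 2935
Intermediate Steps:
21*142 - 47 = 2982 - 47 = 2935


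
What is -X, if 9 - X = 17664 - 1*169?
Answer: 17486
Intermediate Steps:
X = -17486 (X = 9 - (17664 - 1*169) = 9 - (17664 - 169) = 9 - 1*17495 = 9 - 17495 = -17486)
-X = -1*(-17486) = 17486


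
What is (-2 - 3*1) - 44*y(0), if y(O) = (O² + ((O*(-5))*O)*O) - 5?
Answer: 215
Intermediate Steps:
y(O) = -5 + O² - 5*O³ (y(O) = (O² + ((-5*O)*O)*O) - 5 = (O² + (-5*O²)*O) - 5 = (O² - 5*O³) - 5 = -5 + O² - 5*O³)
(-2 - 3*1) - 44*y(0) = (-2 - 3*1) - 44*(-5 + 0² - 5*0³) = (-2 - 3) - 44*(-5 + 0 - 5*0) = -5 - 44*(-5 + 0 + 0) = -5 - 44*(-5) = -5 + 220 = 215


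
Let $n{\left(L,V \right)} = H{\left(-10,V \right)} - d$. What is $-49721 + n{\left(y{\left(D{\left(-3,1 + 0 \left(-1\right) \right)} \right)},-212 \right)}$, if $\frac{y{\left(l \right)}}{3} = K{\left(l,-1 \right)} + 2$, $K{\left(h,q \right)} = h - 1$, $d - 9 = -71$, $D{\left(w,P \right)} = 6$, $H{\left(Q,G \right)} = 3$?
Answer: $-49656$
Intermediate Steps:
$d = -62$ ($d = 9 - 71 = -62$)
$K{\left(h,q \right)} = -1 + h$ ($K{\left(h,q \right)} = h - 1 = -1 + h$)
$y{\left(l \right)} = 3 + 3 l$ ($y{\left(l \right)} = 3 \left(\left(-1 + l\right) + 2\right) = 3 \left(1 + l\right) = 3 + 3 l$)
$n{\left(L,V \right)} = 65$ ($n{\left(L,V \right)} = 3 - -62 = 3 + 62 = 65$)
$-49721 + n{\left(y{\left(D{\left(-3,1 + 0 \left(-1\right) \right)} \right)},-212 \right)} = -49721 + 65 = -49656$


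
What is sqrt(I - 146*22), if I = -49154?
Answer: I*sqrt(52366) ≈ 228.84*I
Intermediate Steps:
sqrt(I - 146*22) = sqrt(-49154 - 146*22) = sqrt(-49154 - 3212) = sqrt(-52366) = I*sqrt(52366)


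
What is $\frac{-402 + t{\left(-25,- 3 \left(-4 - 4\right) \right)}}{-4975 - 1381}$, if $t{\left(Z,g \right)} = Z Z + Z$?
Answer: $- \frac{99}{3178} \approx -0.031152$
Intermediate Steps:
$t{\left(Z,g \right)} = Z + Z^{2}$ ($t{\left(Z,g \right)} = Z^{2} + Z = Z + Z^{2}$)
$\frac{-402 + t{\left(-25,- 3 \left(-4 - 4\right) \right)}}{-4975 - 1381} = \frac{-402 - 25 \left(1 - 25\right)}{-4975 - 1381} = \frac{-402 - -600}{-6356} = \left(-402 + 600\right) \left(- \frac{1}{6356}\right) = 198 \left(- \frac{1}{6356}\right) = - \frac{99}{3178}$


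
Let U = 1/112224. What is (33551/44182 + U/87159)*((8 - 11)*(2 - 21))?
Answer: 3117647842379681/72026465576352 ≈ 43.285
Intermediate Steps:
U = 1/112224 ≈ 8.9107e-6
(33551/44182 + U/87159)*((8 - 11)*(2 - 21)) = (33551/44182 + (1/112224)/87159)*((8 - 11)*(2 - 21)) = (33551*(1/44182) + (1/112224)*(1/87159))*(-3*(-19)) = (33551/44182 + 1/9781331616)*57 = (164086728546299/216079396729056)*57 = 3117647842379681/72026465576352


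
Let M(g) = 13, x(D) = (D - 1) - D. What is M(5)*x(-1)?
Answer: -13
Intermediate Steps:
x(D) = -1 (x(D) = (-1 + D) - D = -1)
M(5)*x(-1) = 13*(-1) = -13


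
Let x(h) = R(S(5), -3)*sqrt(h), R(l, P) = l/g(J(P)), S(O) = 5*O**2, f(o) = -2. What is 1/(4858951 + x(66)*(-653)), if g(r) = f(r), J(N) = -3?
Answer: 9717902/46998942500177 - 81625*sqrt(66)/46998942500177 ≈ 1.9266e-7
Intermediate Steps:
g(r) = -2
R(l, P) = -l/2 (R(l, P) = l/(-2) = l*(-1/2) = -l/2)
x(h) = -125*sqrt(h)/2 (x(h) = (-5*5**2/2)*sqrt(h) = (-5*25/2)*sqrt(h) = (-1/2*125)*sqrt(h) = -125*sqrt(h)/2)
1/(4858951 + x(66)*(-653)) = 1/(4858951 - 125*sqrt(66)/2*(-653)) = 1/(4858951 + 81625*sqrt(66)/2)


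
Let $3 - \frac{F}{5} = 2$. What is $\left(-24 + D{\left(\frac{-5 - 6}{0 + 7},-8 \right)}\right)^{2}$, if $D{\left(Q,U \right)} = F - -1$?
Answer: $324$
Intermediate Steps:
$F = 5$ ($F = 15 - 10 = 5$)
$D{\left(Q,U \right)} = 6$ ($D{\left(Q,U \right)} = 5 - -1 = 5 + 1 = 6$)
$\left(-24 + D{\left(\frac{-5 - 6}{0 + 7},-8 \right)}\right)^{2} = \left(-24 + 6\right)^{2} = \left(-18\right)^{2} = 324$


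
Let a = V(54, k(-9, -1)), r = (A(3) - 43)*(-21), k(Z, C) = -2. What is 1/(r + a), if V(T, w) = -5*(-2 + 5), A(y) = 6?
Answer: 1/762 ≈ 0.0013123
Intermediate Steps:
r = 777 (r = (6 - 43)*(-21) = -37*(-21) = 777)
V(T, w) = -15 (V(T, w) = -5*3 = -15)
a = -15
1/(r + a) = 1/(777 - 15) = 1/762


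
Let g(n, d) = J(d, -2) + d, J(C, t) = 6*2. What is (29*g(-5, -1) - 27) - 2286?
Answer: -1994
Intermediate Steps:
J(C, t) = 12
g(n, d) = 12 + d
(29*g(-5, -1) - 27) - 2286 = (29*(12 - 1) - 27) - 2286 = (29*11 - 27) - 2286 = (319 - 27) - 2286 = 292 - 2286 = -1994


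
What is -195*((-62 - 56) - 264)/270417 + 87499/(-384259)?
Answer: 1654078609/34636722001 ≈ 0.047755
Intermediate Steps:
-195*((-62 - 56) - 264)/270417 + 87499/(-384259) = -195*(-118 - 264)*(1/270417) + 87499*(-1/384259) = -195*(-382)*(1/270417) - 87499/384259 = 74490*(1/270417) - 87499/384259 = 24830/90139 - 87499/384259 = 1654078609/34636722001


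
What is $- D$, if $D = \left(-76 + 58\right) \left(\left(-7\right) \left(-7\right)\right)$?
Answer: $882$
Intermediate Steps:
$D = -882$ ($D = \left(-18\right) 49 = -882$)
$- D = \left(-1\right) \left(-882\right) = 882$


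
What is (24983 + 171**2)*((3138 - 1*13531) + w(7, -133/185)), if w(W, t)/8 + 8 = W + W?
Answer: -560947280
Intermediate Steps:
w(W, t) = -64 + 16*W (w(W, t) = -64 + 8*(W + W) = -64 + 8*(2*W) = -64 + 16*W)
(24983 + 171**2)*((3138 - 1*13531) + w(7, -133/185)) = (24983 + 171**2)*((3138 - 1*13531) + (-64 + 16*7)) = (24983 + 29241)*((3138 - 13531) + (-64 + 112)) = 54224*(-10393 + 48) = 54224*(-10345) = -560947280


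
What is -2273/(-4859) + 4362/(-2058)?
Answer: -2752854/1666637 ≈ -1.6517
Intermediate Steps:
-2273/(-4859) + 4362/(-2058) = -2273*(-1/4859) + 4362*(-1/2058) = 2273/4859 - 727/343 = -2752854/1666637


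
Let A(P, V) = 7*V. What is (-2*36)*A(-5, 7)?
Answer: -3528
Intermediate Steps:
(-2*36)*A(-5, 7) = (-2*36)*(7*7) = -72*49 = -3528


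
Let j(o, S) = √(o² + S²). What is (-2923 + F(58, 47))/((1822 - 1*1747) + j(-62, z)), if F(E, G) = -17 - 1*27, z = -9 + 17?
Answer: -222525/1717 + 5934*√977/1717 ≈ -21.576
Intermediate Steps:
z = 8
F(E, G) = -44 (F(E, G) = -17 - 27 = -44)
j(o, S) = √(S² + o²)
(-2923 + F(58, 47))/((1822 - 1*1747) + j(-62, z)) = (-2923 - 44)/((1822 - 1*1747) + √(8² + (-62)²)) = -2967/((1822 - 1747) + √(64 + 3844)) = -2967/(75 + √3908) = -2967/(75 + 2*√977)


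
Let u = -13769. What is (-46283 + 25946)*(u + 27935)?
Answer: -288093942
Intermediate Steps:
(-46283 + 25946)*(u + 27935) = (-46283 + 25946)*(-13769 + 27935) = -20337*14166 = -288093942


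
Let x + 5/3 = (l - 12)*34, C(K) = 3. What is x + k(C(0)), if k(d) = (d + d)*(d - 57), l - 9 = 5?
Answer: -773/3 ≈ -257.67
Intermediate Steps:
l = 14 (l = 9 + 5 = 14)
k(d) = 2*d*(-57 + d) (k(d) = (2*d)*(-57 + d) = 2*d*(-57 + d))
x = 199/3 (x = -5/3 + (14 - 12)*34 = -5/3 + 2*34 = -5/3 + 68 = 199/3 ≈ 66.333)
x + k(C(0)) = 199/3 + 2*3*(-57 + 3) = 199/3 + 2*3*(-54) = 199/3 - 324 = -773/3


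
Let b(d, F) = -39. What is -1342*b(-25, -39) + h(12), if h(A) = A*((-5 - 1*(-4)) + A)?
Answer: 52470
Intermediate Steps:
h(A) = A*(-1 + A) (h(A) = A*((-5 + 4) + A) = A*(-1 + A))
-1342*b(-25, -39) + h(12) = -1342*(-39) + 12*(-1 + 12) = 52338 + 12*11 = 52338 + 132 = 52470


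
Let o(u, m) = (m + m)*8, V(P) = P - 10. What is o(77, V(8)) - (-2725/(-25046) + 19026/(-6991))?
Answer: -5145616031/175096586 ≈ -29.387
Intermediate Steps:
V(P) = -10 + P
o(u, m) = 16*m (o(u, m) = (2*m)*8 = 16*m)
o(77, V(8)) - (-2725/(-25046) + 19026/(-6991)) = 16*(-10 + 8) - (-2725/(-25046) + 19026/(-6991)) = 16*(-2) - (-2725*(-1/25046) + 19026*(-1/6991)) = -32 - (2725/25046 - 19026/6991) = -32 - 1*(-457474721/175096586) = -32 + 457474721/175096586 = -5145616031/175096586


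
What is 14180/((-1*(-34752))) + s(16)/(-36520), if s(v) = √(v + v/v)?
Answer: 3545/8688 - √17/36520 ≈ 0.40792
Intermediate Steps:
s(v) = √(1 + v) (s(v) = √(v + 1) = √(1 + v))
14180/((-1*(-34752))) + s(16)/(-36520) = 14180/((-1*(-34752))) + √(1 + 16)/(-36520) = 14180/34752 + √17*(-1/36520) = 14180*(1/34752) - √17/36520 = 3545/8688 - √17/36520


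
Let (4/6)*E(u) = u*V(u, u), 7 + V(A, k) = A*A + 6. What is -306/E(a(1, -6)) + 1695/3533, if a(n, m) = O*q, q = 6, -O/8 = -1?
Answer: 15554279/32545996 ≈ 0.47792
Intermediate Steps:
O = 8 (O = -8*(-1) = 8)
V(A, k) = -1 + A² (V(A, k) = -7 + (A*A + 6) = -7 + (A² + 6) = -7 + (6 + A²) = -1 + A²)
a(n, m) = 48 (a(n, m) = 8*6 = 48)
E(u) = 3*u*(-1 + u²)/2 (E(u) = 3*(u*(-1 + u²))/2 = 3*u*(-1 + u²)/2)
-306/E(a(1, -6)) + 1695/3533 = -306*1/(72*(-1 + 48²)) + 1695/3533 = -306*1/(72*(-1 + 2304)) + 1695*(1/3533) = -306/((3/2)*48*2303) + 1695/3533 = -306/165816 + 1695/3533 = -306*1/165816 + 1695/3533 = -17/9212 + 1695/3533 = 15554279/32545996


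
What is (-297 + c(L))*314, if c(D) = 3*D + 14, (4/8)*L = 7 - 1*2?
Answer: -79442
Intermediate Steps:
L = 10 (L = 2*(7 - 1*2) = 2*(7 - 2) = 2*5 = 10)
c(D) = 14 + 3*D
(-297 + c(L))*314 = (-297 + (14 + 3*10))*314 = (-297 + (14 + 30))*314 = (-297 + 44)*314 = -253*314 = -79442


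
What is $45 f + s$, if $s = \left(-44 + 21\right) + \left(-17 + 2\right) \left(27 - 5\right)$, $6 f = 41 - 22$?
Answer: $- \frac{421}{2} \approx -210.5$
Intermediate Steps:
$f = \frac{19}{6}$ ($f = \frac{41 - 22}{6} = \frac{1}{6} \cdot 19 = \frac{19}{6} \approx 3.1667$)
$s = -353$ ($s = -23 - 330 = -353$)
$45 f + s = 45 \cdot \frac{19}{6} - 353 = \frac{285}{2} - 353 = - \frac{421}{2}$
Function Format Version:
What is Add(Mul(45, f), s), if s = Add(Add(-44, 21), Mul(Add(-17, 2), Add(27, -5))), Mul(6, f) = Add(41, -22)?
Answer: Rational(-421, 2) ≈ -210.50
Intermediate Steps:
f = Rational(19, 6) (f = Mul(Rational(1, 6), Add(41, -22)) = Mul(Rational(1, 6), 19) = Rational(19, 6) ≈ 3.1667)
s = -353 (s = Add(-23, Mul(-15, 22)) = Add(-23, -330) = -353)
Add(Mul(45, f), s) = Add(Mul(45, Rational(19, 6)), -353) = Add(Rational(285, 2), -353) = Rational(-421, 2)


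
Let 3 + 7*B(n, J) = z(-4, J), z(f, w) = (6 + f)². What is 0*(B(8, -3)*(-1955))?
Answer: 0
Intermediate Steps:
B(n, J) = ⅐ (B(n, J) = -3/7 + (6 - 4)²/7 = -3/7 + (⅐)*2² = -3/7 + (⅐)*4 = -3/7 + 4/7 = ⅐)
0*(B(8, -3)*(-1955)) = 0*((⅐)*(-1955)) = 0*(-1955/7) = 0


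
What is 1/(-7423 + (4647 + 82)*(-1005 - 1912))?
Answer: -1/13801916 ≈ -7.2454e-8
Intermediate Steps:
1/(-7423 + (4647 + 82)*(-1005 - 1912)) = 1/(-7423 + 4729*(-2917)) = 1/(-7423 - 13794493) = 1/(-13801916) = -1/13801916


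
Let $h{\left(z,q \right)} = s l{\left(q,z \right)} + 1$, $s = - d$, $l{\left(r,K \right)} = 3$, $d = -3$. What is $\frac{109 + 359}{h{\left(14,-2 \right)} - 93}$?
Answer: $- \frac{468}{83} \approx -5.6386$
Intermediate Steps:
$s = 3$ ($s = \left(-1\right) \left(-3\right) = 3$)
$h{\left(z,q \right)} = 10$ ($h{\left(z,q \right)} = 3 \cdot 3 + 1 = 9 + 1 = 10$)
$\frac{109 + 359}{h{\left(14,-2 \right)} - 93} = \frac{109 + 359}{10 - 93} = \frac{468}{-83} = 468 \left(- \frac{1}{83}\right) = - \frac{468}{83}$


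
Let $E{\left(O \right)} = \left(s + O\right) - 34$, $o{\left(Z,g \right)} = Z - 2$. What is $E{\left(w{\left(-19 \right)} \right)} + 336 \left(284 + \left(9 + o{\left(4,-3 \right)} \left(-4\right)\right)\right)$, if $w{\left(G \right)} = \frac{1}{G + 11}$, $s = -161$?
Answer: $\frac{764519}{8} \approx 95565.0$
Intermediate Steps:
$o{\left(Z,g \right)} = -2 + Z$ ($o{\left(Z,g \right)} = Z - 2 = -2 + Z$)
$w{\left(G \right)} = \frac{1}{11 + G}$
$E{\left(O \right)} = -195 + O$ ($E{\left(O \right)} = \left(-161 + O\right) - 34 = -195 + O$)
$E{\left(w{\left(-19 \right)} \right)} + 336 \left(284 + \left(9 + o{\left(4,-3 \right)} \left(-4\right)\right)\right) = \left(-195 + \frac{1}{11 - 19}\right) + 336 \left(284 + \left(9 + \left(-2 + 4\right) \left(-4\right)\right)\right) = \left(-195 + \frac{1}{-8}\right) + 336 \left(284 + \left(9 + 2 \left(-4\right)\right)\right) = \left(-195 - \frac{1}{8}\right) + 336 \left(284 + \left(9 - 8\right)\right) = - \frac{1561}{8} + 336 \left(284 + 1\right) = - \frac{1561}{8} + 336 \cdot 285 = - \frac{1561}{8} + 95760 = \frac{764519}{8}$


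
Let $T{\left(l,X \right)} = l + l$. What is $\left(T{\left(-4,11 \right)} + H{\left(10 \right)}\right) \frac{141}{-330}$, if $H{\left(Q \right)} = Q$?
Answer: $- \frac{47}{55} \approx -0.85455$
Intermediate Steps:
$T{\left(l,X \right)} = 2 l$
$\left(T{\left(-4,11 \right)} + H{\left(10 \right)}\right) \frac{141}{-330} = \left(2 \left(-4\right) + 10\right) \frac{141}{-330} = \left(-8 + 10\right) 141 \left(- \frac{1}{330}\right) = 2 \left(- \frac{47}{110}\right) = - \frac{47}{55}$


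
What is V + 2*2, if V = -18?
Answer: -14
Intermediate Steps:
V + 2*2 = -18 + 2*2 = -18 + 4 = -14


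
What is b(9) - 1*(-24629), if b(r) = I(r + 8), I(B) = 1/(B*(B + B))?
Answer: 14235563/578 ≈ 24629.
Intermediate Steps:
I(B) = 1/(2*B**2) (I(B) = 1/(B*(2*B)) = 1/(2*B**2))
b(r) = 1/(2*(8 + r)**2) (b(r) = 1/(2*(r + 8)**2) = 1/(2*(8 + r)**2))
b(9) - 1*(-24629) = 1/(2*(8 + 9)**2) - 1*(-24629) = (1/2)/17**2 + 24629 = (1/2)*(1/289) + 24629 = 1/578 + 24629 = 14235563/578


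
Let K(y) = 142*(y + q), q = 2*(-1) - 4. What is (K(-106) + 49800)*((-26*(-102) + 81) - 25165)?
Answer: -760355072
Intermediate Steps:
q = -6 (q = -2 - 4 = -6)
K(y) = -852 + 142*y (K(y) = 142*(y - 6) = 142*(-6 + y) = -852 + 142*y)
(K(-106) + 49800)*((-26*(-102) + 81) - 25165) = ((-852 + 142*(-106)) + 49800)*((-26*(-102) + 81) - 25165) = ((-852 - 15052) + 49800)*((2652 + 81) - 25165) = (-15904 + 49800)*(2733 - 25165) = 33896*(-22432) = -760355072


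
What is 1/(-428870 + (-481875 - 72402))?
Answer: -1/983147 ≈ -1.0171e-6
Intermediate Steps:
1/(-428870 + (-481875 - 72402)) = 1/(-428870 - 554277) = 1/(-983147) = -1/983147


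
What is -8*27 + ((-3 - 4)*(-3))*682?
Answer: 14106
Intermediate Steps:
-8*27 + ((-3 - 4)*(-3))*682 = -216 - 7*(-3)*682 = -216 + 21*682 = -216 + 14322 = 14106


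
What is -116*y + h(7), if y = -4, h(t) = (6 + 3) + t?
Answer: 480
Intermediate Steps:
h(t) = 9 + t
-116*y + h(7) = -116*(-4) + (9 + 7) = 464 + 16 = 480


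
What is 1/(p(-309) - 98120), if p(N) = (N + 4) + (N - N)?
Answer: -1/98425 ≈ -1.0160e-5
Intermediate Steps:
p(N) = 4 + N (p(N) = (4 + N) + 0 = 4 + N)
1/(p(-309) - 98120) = 1/((4 - 309) - 98120) = 1/(-305 - 98120) = 1/(-98425) = -1/98425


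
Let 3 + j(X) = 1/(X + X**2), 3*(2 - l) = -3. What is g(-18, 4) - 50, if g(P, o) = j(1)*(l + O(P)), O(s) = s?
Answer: -25/2 ≈ -12.500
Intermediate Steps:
l = 3 (l = 2 - 1/3*(-3) = 2 + 1 = 3)
j(X) = -3 + 1/(X + X**2)
g(P, o) = -15/2 - 5*P/2 (g(P, o) = ((1 - 3*1 - 3*1**2)/(1*(1 + 1)))*(3 + P) = (1*(1 - 3 - 3*1)/2)*(3 + P) = (1*(1/2)*(1 - 3 - 3))*(3 + P) = (1*(1/2)*(-5))*(3 + P) = -5*(3 + P)/2 = -15/2 - 5*P/2)
g(-18, 4) - 50 = (-15/2 - 5/2*(-18)) - 50 = (-15/2 + 45) - 50 = 75/2 - 50 = -25/2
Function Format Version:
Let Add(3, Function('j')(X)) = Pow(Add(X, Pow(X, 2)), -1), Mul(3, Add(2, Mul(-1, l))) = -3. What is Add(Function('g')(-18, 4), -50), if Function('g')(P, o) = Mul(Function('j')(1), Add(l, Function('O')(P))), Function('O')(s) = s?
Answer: Rational(-25, 2) ≈ -12.500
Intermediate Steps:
l = 3 (l = Add(2, Mul(Rational(-1, 3), -3)) = Add(2, 1) = 3)
Function('j')(X) = Add(-3, Pow(Add(X, Pow(X, 2)), -1))
Function('g')(P, o) = Add(Rational(-15, 2), Mul(Rational(-5, 2), P)) (Function('g')(P, o) = Mul(Mul(Pow(1, -1), Pow(Add(1, 1), -1), Add(1, Mul(-3, 1), Mul(-3, Pow(1, 2)))), Add(3, P)) = Mul(Mul(1, Pow(2, -1), Add(1, -3, Mul(-3, 1))), Add(3, P)) = Mul(Mul(1, Rational(1, 2), Add(1, -3, -3)), Add(3, P)) = Mul(Mul(1, Rational(1, 2), -5), Add(3, P)) = Mul(Rational(-5, 2), Add(3, P)) = Add(Rational(-15, 2), Mul(Rational(-5, 2), P)))
Add(Function('g')(-18, 4), -50) = Add(Add(Rational(-15, 2), Mul(Rational(-5, 2), -18)), -50) = Add(Add(Rational(-15, 2), 45), -50) = Add(Rational(75, 2), -50) = Rational(-25, 2)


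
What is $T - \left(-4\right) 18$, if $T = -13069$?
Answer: $-12997$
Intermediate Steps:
$T - \left(-4\right) 18 = -13069 - \left(-4\right) 18 = -13069 - -72 = -13069 + 72 = -12997$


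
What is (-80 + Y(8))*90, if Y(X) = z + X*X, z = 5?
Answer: -990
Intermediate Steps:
Y(X) = 5 + X² (Y(X) = 5 + X*X = 5 + X²)
(-80 + Y(8))*90 = (-80 + (5 + 8²))*90 = (-80 + (5 + 64))*90 = (-80 + 69)*90 = -11*90 = -990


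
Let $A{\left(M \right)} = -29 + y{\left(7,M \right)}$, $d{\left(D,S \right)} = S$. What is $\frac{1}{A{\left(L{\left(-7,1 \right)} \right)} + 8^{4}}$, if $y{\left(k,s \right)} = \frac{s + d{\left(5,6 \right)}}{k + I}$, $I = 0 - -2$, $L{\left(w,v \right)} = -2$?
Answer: $\frac{9}{36607} \approx 0.00024585$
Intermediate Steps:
$I = 2$ ($I = 0 + 2 = 2$)
$y{\left(k,s \right)} = \frac{6 + s}{2 + k}$ ($y{\left(k,s \right)} = \frac{s + 6}{k + 2} = \frac{6 + s}{2 + k}$)
$A{\left(M \right)} = - \frac{85}{3} + \frac{M}{9}$ ($A{\left(M \right)} = -29 + \frac{6 + M}{2 + 7} = -29 + \frac{6 + M}{9} = -29 + \left(\frac{2}{3} + \frac{M}{9}\right) = - \frac{85}{3} + \frac{M}{9}$)
$\frac{1}{A{\left(L{\left(-7,1 \right)} \right)} + 8^{4}} = \frac{1}{\left(- \frac{85}{3} + \frac{1}{9} \left(-2\right)\right) + 8^{4}} = \frac{1}{\left(- \frac{85}{3} - \frac{2}{9}\right) + 4096} = \frac{1}{- \frac{257}{9} + 4096} = \frac{1}{\frac{36607}{9}} = \frac{9}{36607}$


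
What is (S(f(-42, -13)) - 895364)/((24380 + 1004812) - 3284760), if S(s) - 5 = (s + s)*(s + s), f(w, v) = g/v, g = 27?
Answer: 50437585/127063664 ≈ 0.39695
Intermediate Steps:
f(w, v) = 27/v
S(s) = 5 + 4*s² (S(s) = 5 + (s + s)*(s + s) = 5 + (2*s)*(2*s) = 5 + 4*s²)
(S(f(-42, -13)) - 895364)/((24380 + 1004812) - 3284760) = ((5 + 4*(27/(-13))²) - 895364)/((24380 + 1004812) - 3284760) = ((5 + 4*(27*(-1/13))²) - 895364)/(1029192 - 3284760) = ((5 + 4*(-27/13)²) - 895364)/(-2255568) = ((5 + 4*(729/169)) - 895364)*(-1/2255568) = ((5 + 2916/169) - 895364)*(-1/2255568) = (3761/169 - 895364)*(-1/2255568) = -151312755/169*(-1/2255568) = 50437585/127063664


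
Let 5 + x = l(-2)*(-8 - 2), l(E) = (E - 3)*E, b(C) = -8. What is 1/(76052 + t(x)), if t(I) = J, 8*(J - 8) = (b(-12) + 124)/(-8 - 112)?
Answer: 240/18254371 ≈ 1.3148e-5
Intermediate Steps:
l(E) = E*(-3 + E) (l(E) = (-3 + E)*E = E*(-3 + E))
x = -105 (x = -5 + (-2*(-3 - 2))*(-8 - 2) = -5 - 2*(-5)*(-10) = -5 + 10*(-10) = -5 - 100 = -105)
J = 1891/240 (J = 8 + ((-8 + 124)/(-8 - 112))/8 = 8 + (116/(-120))/8 = 8 + (116*(-1/120))/8 = 8 + (⅛)*(-29/30) = 8 - 29/240 = 1891/240 ≈ 7.8792)
t(I) = 1891/240
1/(76052 + t(x)) = 1/(76052 + 1891/240) = 1/(18254371/240) = 240/18254371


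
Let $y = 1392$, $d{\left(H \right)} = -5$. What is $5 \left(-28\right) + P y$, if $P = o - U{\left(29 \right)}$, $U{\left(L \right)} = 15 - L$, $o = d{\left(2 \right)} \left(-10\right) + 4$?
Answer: $94516$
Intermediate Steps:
$o = 54$ ($o = \left(-5\right) \left(-10\right) + 4 = 50 + 4 = 54$)
$P = 68$ ($P = 54 - \left(15 - 29\right) = 54 - -14 = 54 + 14 = 68$)
$5 \left(-28\right) + P y = 5 \left(-28\right) + 68 \cdot 1392 = -140 + 94656 = 94516$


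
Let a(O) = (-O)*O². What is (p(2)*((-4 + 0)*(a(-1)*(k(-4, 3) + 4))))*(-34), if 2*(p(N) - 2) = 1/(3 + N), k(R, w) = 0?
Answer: 5712/5 ≈ 1142.4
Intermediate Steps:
a(O) = -O³
p(N) = 2 + 1/(2*(3 + N))
(p(2)*((-4 + 0)*(a(-1)*(k(-4, 3) + 4))))*(-34) = (((13 + 4*2)/(2*(3 + 2)))*((-4 + 0)*((-1*(-1)³)*(0 + 4))))*(-34) = (((½)*(13 + 8)/5)*(-4*(-1*(-1))*4))*(-34) = (((½)*(⅕)*21)*(-4*4))*(-34) = (21*(-4*4)/10)*(-34) = ((21/10)*(-16))*(-34) = -168/5*(-34) = 5712/5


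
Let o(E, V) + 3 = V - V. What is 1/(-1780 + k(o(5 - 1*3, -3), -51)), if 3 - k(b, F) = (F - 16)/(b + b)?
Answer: -6/10729 ≈ -0.00055923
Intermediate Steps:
o(E, V) = -3 (o(E, V) = -3 + (V - V) = -3 + 0 = -3)
k(b, F) = 3 - (-16 + F)/(2*b) (k(b, F) = 3 - (F - 16)/(b + b) = 3 - (-16 + F)/(2*b))
1/(-1780 + k(o(5 - 1*3, -3), -51)) = 1/(-1780 + (1/2)*(16 - 1*(-51) + 6*(-3))/(-3)) = 1/(-1780 + (1/2)*(-1/3)*(16 + 51 - 18)) = 1/(-1780 + (1/2)*(-1/3)*49) = 1/(-1780 - 49/6) = 1/(-10729/6) = -6/10729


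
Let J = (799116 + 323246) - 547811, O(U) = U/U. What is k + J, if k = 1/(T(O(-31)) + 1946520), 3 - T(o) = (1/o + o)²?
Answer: 1118374437970/1946519 ≈ 5.7455e+5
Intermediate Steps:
O(U) = 1
T(o) = 3 - (o + 1/o)² (T(o) = 3 - (1/o + o)² = 3 - (o + 1/o)²)
k = 1/1946519 (k = 1/((1 - 1/1² - 1*1²) + 1946520) = 1/((1 - 1*1 - 1*1) + 1946520) = 1/((1 - 1 - 1) + 1946520) = 1/(-1 + 1946520) = 1/1946519 ≈ 5.1374e-7)
J = 574551 (J = 1122362 - 547811 = 574551)
k + J = 1/1946519 + 574551 = 1118374437970/1946519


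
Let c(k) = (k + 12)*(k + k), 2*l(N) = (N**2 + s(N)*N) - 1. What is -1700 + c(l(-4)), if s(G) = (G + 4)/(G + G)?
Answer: -2815/2 ≈ -1407.5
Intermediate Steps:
s(G) = (4 + G)/(2*G) (s(G) = (4 + G)/((2*G)) = (4 + G)*(1/(2*G)) = (4 + G)/(2*G))
l(N) = 1/2 + N**2/2 + N/4 (l(N) = ((N**2 + ((4 + N)/(2*N))*N) - 1)/2 = ((N**2 + (2 + N/2)) - 1)/2 = ((2 + N**2 + N/2) - 1)/2 = (1 + N**2 + N/2)/2 = 1/2 + N**2/2 + N/4)
c(k) = 2*k*(12 + k) (c(k) = (12 + k)*(2*k) = 2*k*(12 + k))
-1700 + c(l(-4)) = -1700 + 2*(1/2 + (1/2)*(-4)**2 + (1/4)*(-4))*(12 + (1/2 + (1/2)*(-4)**2 + (1/4)*(-4))) = -1700 + 2*(1/2 + (1/2)*16 - 1)*(12 + (1/2 + (1/2)*16 - 1)) = -1700 + 2*(1/2 + 8 - 1)*(12 + (1/2 + 8 - 1)) = -1700 + 2*(15/2)*(12 + 15/2) = -1700 + 2*(15/2)*(39/2) = -1700 + 585/2 = -2815/2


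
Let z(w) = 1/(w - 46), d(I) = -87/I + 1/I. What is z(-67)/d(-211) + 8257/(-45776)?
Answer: -44950131/222425584 ≈ -0.20209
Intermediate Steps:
d(I) = -86/I (d(I) = -87/I + 1/I = -86/I)
z(w) = 1/(-46 + w)
z(-67)/d(-211) + 8257/(-45776) = 1/((-46 - 67)*((-86/(-211)))) + 8257/(-45776) = 1/((-113)*((-86*(-1/211)))) + 8257*(-1/45776) = -1/(113*86/211) - 8257/45776 = -1/113*211/86 - 8257/45776 = -211/9718 - 8257/45776 = -44950131/222425584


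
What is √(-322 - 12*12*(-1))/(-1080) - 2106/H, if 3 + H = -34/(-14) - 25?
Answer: 14742/179 - I*√178/1080 ≈ 82.358 - 0.012353*I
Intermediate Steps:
H = -179/7 (H = -3 + (-34/(-14) - 25) = -3 + (-1/14*(-34) - 25) = -3 + (17/7 - 25) = -3 - 158/7 = -179/7 ≈ -25.571)
√(-322 - 12*12*(-1))/(-1080) - 2106/H = √(-322 - 12*12*(-1))/(-1080) - 2106/(-179/7) = √(-322 - 144*(-1))*(-1/1080) - 2106*(-7/179) = √(-322 + 144)*(-1/1080) + 14742/179 = √(-178)*(-1/1080) + 14742/179 = (I*√178)*(-1/1080) + 14742/179 = -I*√178/1080 + 14742/179 = 14742/179 - I*√178/1080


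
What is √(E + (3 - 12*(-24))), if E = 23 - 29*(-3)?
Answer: √401 ≈ 20.025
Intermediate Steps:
E = 110 (E = 23 + 87 = 110)
√(E + (3 - 12*(-24))) = √(110 + (3 - 12*(-24))) = √(110 + (3 + 288)) = √(110 + 291) = √401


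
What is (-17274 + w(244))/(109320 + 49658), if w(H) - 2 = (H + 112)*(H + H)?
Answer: 78228/79489 ≈ 0.98414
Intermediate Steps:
w(H) = 2 + 2*H*(112 + H) (w(H) = 2 + (H + 112)*(H + H) = 2 + (112 + H)*(2*H) = 2 + 2*H*(112 + H))
(-17274 + w(244))/(109320 + 49658) = (-17274 + (2 + 2*244² + 224*244))/(109320 + 49658) = (-17274 + (2 + 2*59536 + 54656))/158978 = (-17274 + (2 + 119072 + 54656))*(1/158978) = (-17274 + 173730)*(1/158978) = 156456*(1/158978) = 78228/79489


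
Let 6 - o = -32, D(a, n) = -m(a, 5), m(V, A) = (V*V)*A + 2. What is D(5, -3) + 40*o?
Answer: 1393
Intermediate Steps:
m(V, A) = 2 + A*V² (m(V, A) = V²*A + 2 = A*V² + 2 = 2 + A*V²)
D(a, n) = -2 - 5*a² (D(a, n) = -(2 + 5*a²) = -2 - 5*a²)
o = 38 (o = 6 - 1*(-32) = 6 + 32 = 38)
D(5, -3) + 40*o = (-2 - 5*5²) + 40*38 = (-2 - 5*25) + 1520 = (-2 - 125) + 1520 = -127 + 1520 = 1393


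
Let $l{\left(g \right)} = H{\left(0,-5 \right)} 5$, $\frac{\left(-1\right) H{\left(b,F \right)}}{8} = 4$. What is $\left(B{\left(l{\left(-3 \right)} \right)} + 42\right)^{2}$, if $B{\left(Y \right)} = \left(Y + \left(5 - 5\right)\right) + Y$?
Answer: $77284$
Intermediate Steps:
$H{\left(b,F \right)} = -32$ ($H{\left(b,F \right)} = \left(-8\right) 4 = -32$)
$l{\left(g \right)} = -160$ ($l{\left(g \right)} = \left(-32\right) 5 = -160$)
$B{\left(Y \right)} = 2 Y$ ($B{\left(Y \right)} = \left(Y + \left(5 - 5\right)\right) + Y = \left(Y + 0\right) + Y = Y + Y = 2 Y$)
$\left(B{\left(l{\left(-3 \right)} \right)} + 42\right)^{2} = \left(2 \left(-160\right) + 42\right)^{2} = \left(-320 + 42\right)^{2} = \left(-278\right)^{2} = 77284$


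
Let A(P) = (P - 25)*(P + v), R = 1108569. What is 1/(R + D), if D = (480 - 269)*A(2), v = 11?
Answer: 1/1045480 ≈ 9.5650e-7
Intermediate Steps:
A(P) = (-25 + P)*(11 + P) (A(P) = (P - 25)*(P + 11) = (-25 + P)*(11 + P))
D = -63089 (D = (480 - 269)*(-275 + 2² - 14*2) = 211*(-275 + 4 - 28) = 211*(-299) = -63089)
1/(R + D) = 1/(1108569 - 63089) = 1/1045480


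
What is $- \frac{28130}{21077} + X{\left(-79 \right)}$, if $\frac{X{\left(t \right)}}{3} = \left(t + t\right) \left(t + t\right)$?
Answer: $\frac{1578470554}{21077} \approx 74891.0$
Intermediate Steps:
$X{\left(t \right)} = 12 t^{2}$ ($X{\left(t \right)} = 3 \left(t + t\right) \left(t + t\right) = 3 \cdot 2 t 2 t = 3 \cdot 4 t^{2} = 12 t^{2}$)
$- \frac{28130}{21077} + X{\left(-79 \right)} = - \frac{28130}{21077} + 12 \left(-79\right)^{2} = \left(-28130\right) \frac{1}{21077} + 12 \cdot 6241 = - \frac{28130}{21077} + 74892 = \frac{1578470554}{21077}$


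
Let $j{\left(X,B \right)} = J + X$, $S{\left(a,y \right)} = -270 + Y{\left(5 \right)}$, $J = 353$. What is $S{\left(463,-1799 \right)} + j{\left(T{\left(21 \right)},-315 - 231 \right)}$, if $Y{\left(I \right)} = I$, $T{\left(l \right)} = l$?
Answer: $109$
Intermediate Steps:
$S{\left(a,y \right)} = -265$ ($S{\left(a,y \right)} = -270 + 5 = -265$)
$j{\left(X,B \right)} = 353 + X$
$S{\left(463,-1799 \right)} + j{\left(T{\left(21 \right)},-315 - 231 \right)} = -265 + \left(353 + 21\right) = -265 + 374 = 109$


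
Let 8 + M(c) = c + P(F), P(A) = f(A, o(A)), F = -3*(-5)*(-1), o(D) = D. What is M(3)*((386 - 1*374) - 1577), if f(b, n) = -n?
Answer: -15650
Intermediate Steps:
F = -15 (F = 15*(-1) = -15)
P(A) = -A
M(c) = 7 + c (M(c) = -8 + (c - 1*(-15)) = -8 + (c + 15) = -8 + (15 + c) = 7 + c)
M(3)*((386 - 1*374) - 1577) = (7 + 3)*((386 - 1*374) - 1577) = 10*((386 - 374) - 1577) = 10*(12 - 1577) = 10*(-1565) = -15650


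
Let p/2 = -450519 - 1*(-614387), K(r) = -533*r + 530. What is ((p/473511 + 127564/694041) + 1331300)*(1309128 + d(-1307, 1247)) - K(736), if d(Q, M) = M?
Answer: 63700758547867864804762/36515116439 ≈ 1.7445e+12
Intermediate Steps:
K(r) = 530 - 533*r
p = 327736 (p = 2*(-450519 - 1*(-614387)) = 2*(-450519 + 614387) = 2*163868 = 327736)
((p/473511 + 127564/694041) + 1331300)*(1309128 + d(-1307, 1247)) - K(736) = ((327736/473511 + 127564/694041) + 1331300)*(1309128 + 1247) - (530 - 533*736) = ((327736*(1/473511) + 127564*(1/694041)) + 1331300)*1310375 - (530 - 392288) = ((327736/473511 + 127564/694041) + 1331300)*1310375 - 1*(-391758) = (31985019820/36515116439 + 1331300)*1310375 + 391758 = (48612606500260520/36515116439)*1310375 + 391758 = 63700744242778878895000/36515116439 + 391758 = 63700758547867864804762/36515116439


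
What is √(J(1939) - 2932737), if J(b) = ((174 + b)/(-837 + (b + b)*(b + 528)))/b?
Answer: I*√3491473963539637769642746/1091108263 ≈ 1712.5*I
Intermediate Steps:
J(b) = (174 + b)/(b*(-837 + 2*b*(528 + b))) (J(b) = ((174 + b)/(-837 + (2*b)*(528 + b)))/b = ((174 + b)/(-837 + 2*b*(528 + b)))/b = (174 + b)/(b*(-837 + 2*b*(528 + b))))
√(J(1939) - 2932737) = √((174 + 1939)/(1939*(-837 + 2*1939² + 1056*1939)) - 2932737) = √((1/1939)*2113/(-837 + 2*3759721 + 2047584) - 2932737) = √((1/1939)*2113/(-837 + 7519442 + 2047584) - 2932737) = √((1/1939)*2113/9566189 - 2932737) = √((1/1939)*(1/9566189)*2113 - 2932737) = √(2113/18548840471 - 2932737) = √(-54398870756397014/18548840471) = I*√3491473963539637769642746/1091108263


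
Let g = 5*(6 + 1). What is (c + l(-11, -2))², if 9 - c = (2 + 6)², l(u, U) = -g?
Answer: 8100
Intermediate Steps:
g = 35 (g = 5*7 = 35)
l(u, U) = -35 (l(u, U) = -1*35 = -35)
c = -55 (c = 9 - (2 + 6)² = 9 - 1*8² = 9 - 1*64 = 9 - 64 = -55)
(c + l(-11, -2))² = (-55 - 35)² = (-90)² = 8100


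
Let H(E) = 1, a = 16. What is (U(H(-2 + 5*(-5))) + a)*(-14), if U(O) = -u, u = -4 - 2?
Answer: -308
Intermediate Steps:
u = -6
U(O) = 6 (U(O) = -1*(-6) = 6)
(U(H(-2 + 5*(-5))) + a)*(-14) = (6 + 16)*(-14) = 22*(-14) = -308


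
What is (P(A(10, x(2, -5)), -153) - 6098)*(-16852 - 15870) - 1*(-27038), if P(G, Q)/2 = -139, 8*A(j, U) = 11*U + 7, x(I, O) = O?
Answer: 208662510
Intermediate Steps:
A(j, U) = 7/8 + 11*U/8 (A(j, U) = (11*U + 7)/8 = (7 + 11*U)/8 = 7/8 + 11*U/8)
P(G, Q) = -278 (P(G, Q) = 2*(-139) = -278)
(P(A(10, x(2, -5)), -153) - 6098)*(-16852 - 15870) - 1*(-27038) = (-278 - 6098)*(-16852 - 15870) - 1*(-27038) = -6376*(-32722) + 27038 = 208635472 + 27038 = 208662510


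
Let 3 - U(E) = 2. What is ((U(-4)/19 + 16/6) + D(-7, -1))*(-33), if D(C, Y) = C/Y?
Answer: -6094/19 ≈ -320.74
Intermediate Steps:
U(E) = 1 (U(E) = 3 - 1*2 = 3 - 2 = 1)
D(C, Y) = C/Y
((U(-4)/19 + 16/6) + D(-7, -1))*(-33) = ((1/19 + 16/6) - 7/(-1))*(-33) = ((1*(1/19) + 16*(⅙)) - 7*(-1))*(-33) = ((1/19 + 8/3) + 7)*(-33) = (155/57 + 7)*(-33) = (554/57)*(-33) = -6094/19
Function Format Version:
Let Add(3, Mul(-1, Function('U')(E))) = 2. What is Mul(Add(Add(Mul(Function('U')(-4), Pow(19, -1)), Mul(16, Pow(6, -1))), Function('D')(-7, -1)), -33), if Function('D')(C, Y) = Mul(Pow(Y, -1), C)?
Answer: Rational(-6094, 19) ≈ -320.74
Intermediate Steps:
Function('U')(E) = 1 (Function('U')(E) = Add(3, Mul(-1, 2)) = Add(3, -2) = 1)
Function('D')(C, Y) = Mul(C, Pow(Y, -1))
Mul(Add(Add(Mul(Function('U')(-4), Pow(19, -1)), Mul(16, Pow(6, -1))), Function('D')(-7, -1)), -33) = Mul(Add(Add(Mul(1, Pow(19, -1)), Mul(16, Pow(6, -1))), Mul(-7, Pow(-1, -1))), -33) = Mul(Add(Add(Mul(1, Rational(1, 19)), Mul(16, Rational(1, 6))), Mul(-7, -1)), -33) = Mul(Add(Add(Rational(1, 19), Rational(8, 3)), 7), -33) = Mul(Add(Rational(155, 57), 7), -33) = Mul(Rational(554, 57), -33) = Rational(-6094, 19)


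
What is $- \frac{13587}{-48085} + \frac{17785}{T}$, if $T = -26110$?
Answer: $- \frac{100087031}{251099870} \approx -0.39859$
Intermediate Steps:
$- \frac{13587}{-48085} + \frac{17785}{T} = - \frac{13587}{-48085} + \frac{17785}{-26110} = \left(-13587\right) \left(- \frac{1}{48085}\right) + 17785 \left(- \frac{1}{26110}\right) = \frac{13587}{48085} - \frac{3557}{5222} = - \frac{100087031}{251099870}$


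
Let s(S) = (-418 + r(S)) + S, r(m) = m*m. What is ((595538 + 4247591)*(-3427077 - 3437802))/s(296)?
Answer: -33247494566391/87494 ≈ -3.8000e+8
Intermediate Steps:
r(m) = m**2
s(S) = -418 + S + S**2 (s(S) = (-418 + S**2) + S = -418 + S + S**2)
((595538 + 4247591)*(-3427077 - 3437802))/s(296) = ((595538 + 4247591)*(-3427077 - 3437802))/(-418 + 296 + 296**2) = (4843129*(-6864879))/(-418 + 296 + 87616) = -33247494566391/87494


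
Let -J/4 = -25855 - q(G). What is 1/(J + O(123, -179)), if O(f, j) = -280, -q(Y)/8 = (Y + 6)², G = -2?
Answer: 1/102628 ≈ 9.7439e-6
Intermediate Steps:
q(Y) = -8*(6 + Y)² (q(Y) = -8*(Y + 6)² = -8*(6 + Y)²)
J = 102908 (J = -4*(-25855 - (-8)*(6 - 2)²) = -4*(-25855 - (-8)*4²) = -4*(-25855 - (-8)*16) = -4*(-25855 - 1*(-128)) = -4*(-25855 + 128) = -4*(-25727) = 102908)
1/(J + O(123, -179)) = 1/(102908 - 280) = 1/102628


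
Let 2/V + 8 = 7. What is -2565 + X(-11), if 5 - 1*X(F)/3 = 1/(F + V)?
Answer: -33147/13 ≈ -2549.8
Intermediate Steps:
V = -2 (V = 2/(-8 + 7) = 2/(-1) = 2*(-1) = -2)
X(F) = 15 - 3/(-2 + F) (X(F) = 15 - 3/(F - 2) = 15 - 3/(-2 + F))
-2565 + X(-11) = -2565 + 3*(-11 + 5*(-11))/(-2 - 11) = -2565 + 3*(-11 - 55)/(-13) = -2565 + 3*(-1/13)*(-66) = -2565 + 198/13 = -33147/13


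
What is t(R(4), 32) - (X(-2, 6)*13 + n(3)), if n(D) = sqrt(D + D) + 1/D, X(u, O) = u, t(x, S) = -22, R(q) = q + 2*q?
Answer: 11/3 - sqrt(6) ≈ 1.2172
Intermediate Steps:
R(q) = 3*q
n(D) = 1/D + sqrt(2)*sqrt(D) (n(D) = sqrt(2*D) + 1/D = sqrt(2)*sqrt(D) + 1/D = 1/D + sqrt(2)*sqrt(D))
t(R(4), 32) - (X(-2, 6)*13 + n(3)) = -22 - (-2*13 + (1 + sqrt(2)*3**(3/2))/3) = -22 - (-26 + (1 + sqrt(2)*(3*sqrt(3)))/3) = -22 - (-26 + (1 + 3*sqrt(6))/3) = -22 - (-26 + (1/3 + sqrt(6))) = -22 - (-77/3 + sqrt(6)) = -22 + (77/3 - sqrt(6)) = 11/3 - sqrt(6)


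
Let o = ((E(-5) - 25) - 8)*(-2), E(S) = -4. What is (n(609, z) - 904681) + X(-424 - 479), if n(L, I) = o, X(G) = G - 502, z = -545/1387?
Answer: -906012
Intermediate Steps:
z = -545/1387 (z = -545*1/1387 = -545/1387 ≈ -0.39293)
X(G) = -502 + G
o = 74 (o = ((-4 - 25) - 8)*(-2) = (-29 - 8)*(-2) = -37*(-2) = 74)
n(L, I) = 74
(n(609, z) - 904681) + X(-424 - 479) = (74 - 904681) + (-502 + (-424 - 479)) = -904607 + (-502 - 903) = -904607 - 1405 = -906012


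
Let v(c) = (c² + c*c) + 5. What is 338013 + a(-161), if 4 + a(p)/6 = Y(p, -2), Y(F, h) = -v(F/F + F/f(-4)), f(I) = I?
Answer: 1270161/4 ≈ 3.1754e+5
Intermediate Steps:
v(c) = 5 + 2*c² (v(c) = (c² + c²) + 5 = 2*c² + 5 = 5 + 2*c²)
Y(F, h) = -5 - 2*(1 - F/4)² (Y(F, h) = -(5 + 2*(F/F + F/(-4))²) = -(5 + 2*(1 + F*(-¼))²) = -(5 + 2*(1 - F/4)²) = -5 - 2*(1 - F/4)²)
a(p) = -66 + 6*p - 3*p²/4 (a(p) = -24 + 6*(-7 + p - p²/8) = -24 + (-42 + 6*p - 3*p²/4) = -66 + 6*p - 3*p²/4)
338013 + a(-161) = 338013 + (-54 - 3*(-4 - 161)²/4) = 338013 + (-54 - ¾*(-165)²) = 338013 + (-54 - ¾*27225) = 338013 + (-54 - 81675/4) = 338013 - 81891/4 = 1270161/4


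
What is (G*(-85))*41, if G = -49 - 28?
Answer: 268345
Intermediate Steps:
G = -77
(G*(-85))*41 = -77*(-85)*41 = 6545*41 = 268345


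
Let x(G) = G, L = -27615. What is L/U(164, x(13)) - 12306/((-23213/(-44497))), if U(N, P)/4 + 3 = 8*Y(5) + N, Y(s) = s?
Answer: -146965137641/6221084 ≈ -23624.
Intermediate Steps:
U(N, P) = 148 + 4*N (U(N, P) = -12 + 4*(8*5 + N) = -12 + 4*(40 + N) = -12 + (160 + 4*N) = 148 + 4*N)
L/U(164, x(13)) - 12306/((-23213/(-44497))) = -27615/(148 + 4*164) - 12306/((-23213/(-44497))) = -27615/(148 + 656) - 12306/((-23213*(-1/44497))) = -27615/804 - 12306/23213/44497 = -27615*1/804 - 12306*44497/23213 = -9205/268 - 547580082/23213 = -146965137641/6221084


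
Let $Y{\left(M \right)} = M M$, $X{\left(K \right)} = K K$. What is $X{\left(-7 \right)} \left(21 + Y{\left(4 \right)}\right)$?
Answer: $1813$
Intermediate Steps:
$X{\left(K \right)} = K^{2}$
$Y{\left(M \right)} = M^{2}$
$X{\left(-7 \right)} \left(21 + Y{\left(4 \right)}\right) = \left(-7\right)^{2} \left(21 + 4^{2}\right) = 49 \left(21 + 16\right) = 49 \cdot 37 = 1813$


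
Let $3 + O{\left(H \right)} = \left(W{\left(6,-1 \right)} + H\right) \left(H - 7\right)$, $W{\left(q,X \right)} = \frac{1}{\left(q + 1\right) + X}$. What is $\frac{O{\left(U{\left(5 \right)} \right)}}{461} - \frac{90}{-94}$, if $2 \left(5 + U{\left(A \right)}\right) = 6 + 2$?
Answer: $\frac{62752}{65001} \approx 0.9654$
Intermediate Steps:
$W{\left(q,X \right)} = \frac{1}{1 + X + q}$ ($W{\left(q,X \right)} = \frac{1}{\left(1 + q\right) + X} = \frac{1}{1 + X + q}$)
$U{\left(A \right)} = -1$ ($U{\left(A \right)} = -5 + \frac{6 + 2}{2} = -5 + \frac{1}{2} \cdot 8 = -5 + 4 = -1$)
$O{\left(H \right)} = -3 + \left(-7 + H\right) \left(\frac{1}{6} + H\right)$ ($O{\left(H \right)} = -3 + \left(\frac{1}{1 - 1 + 6} + H\right) \left(H - 7\right) = -3 + \left(\frac{1}{6} + H\right) \left(-7 + H\right) = -3 + \left(-7 + H\right) \left(\frac{1}{6} + H\right)$)
$\frac{O{\left(U{\left(5 \right)} \right)}}{461} - \frac{90}{-94} = \frac{- \frac{25}{6} + \left(-1\right)^{2} - - \frac{41}{6}}{461} - \frac{90}{-94} = \left(- \frac{25}{6} + 1 + \frac{41}{6}\right) \frac{1}{461} - - \frac{45}{47} = \frac{11}{3} \cdot \frac{1}{461} + \frac{45}{47} = \frac{11}{1383} + \frac{45}{47} = \frac{62752}{65001}$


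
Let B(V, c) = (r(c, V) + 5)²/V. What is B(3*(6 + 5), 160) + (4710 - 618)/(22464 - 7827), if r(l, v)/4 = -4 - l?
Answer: 689256697/53669 ≈ 12843.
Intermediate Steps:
r(l, v) = -16 - 4*l (r(l, v) = 4*(-4 - l) = -16 - 4*l)
B(V, c) = (-11 - 4*c)²/V (B(V, c) = ((-16 - 4*c) + 5)²/V = (-11 - 4*c)²/V)
B(3*(6 + 5), 160) + (4710 - 618)/(22464 - 7827) = (11 + 4*160)²/((3*(6 + 5))) + (4710 - 618)/(22464 - 7827) = (11 + 640)²/((3*11)) + 4092/14637 = 651²/33 + 4092*(1/14637) = (1/33)*423801 + 1364/4879 = 141267/11 + 1364/4879 = 689256697/53669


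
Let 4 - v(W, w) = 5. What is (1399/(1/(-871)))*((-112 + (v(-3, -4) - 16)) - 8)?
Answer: 166938473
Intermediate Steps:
v(W, w) = -1 (v(W, w) = 4 - 1*5 = 4 - 5 = -1)
(1399/(1/(-871)))*((-112 + (v(-3, -4) - 16)) - 8) = (1399/(1/(-871)))*((-112 + (-1 - 16)) - 8) = (1399/(-1/871))*((-112 - 17) - 8) = (1399*(-871))*(-129 - 8) = -1218529*(-137) = 166938473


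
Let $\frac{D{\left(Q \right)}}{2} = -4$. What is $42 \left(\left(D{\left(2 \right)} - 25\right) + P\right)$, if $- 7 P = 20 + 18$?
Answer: $-1614$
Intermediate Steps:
$D{\left(Q \right)} = -8$ ($D{\left(Q \right)} = 2 \left(-4\right) = -8$)
$P = - \frac{38}{7}$ ($P = - \frac{20 + 18}{7} = \left(- \frac{1}{7}\right) 38 = - \frac{38}{7} \approx -5.4286$)
$42 \left(\left(D{\left(2 \right)} - 25\right) + P\right) = 42 \left(\left(-8 - 25\right) - \frac{38}{7}\right) = 42 \left(-33 - \frac{38}{7}\right) = 42 \left(- \frac{269}{7}\right) = -1614$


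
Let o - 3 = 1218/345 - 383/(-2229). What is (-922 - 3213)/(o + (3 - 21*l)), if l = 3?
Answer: 1059945225/13662076 ≈ 77.583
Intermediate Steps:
o = 1718024/256335 (o = 3 + (1218/345 - 383/(-2229)) = 3 + (1218*(1/345) - 383*(-1/2229)) = 3 + (406/115 + 383/2229) = 3 + 949019/256335 = 1718024/256335 ≈ 6.7023)
(-922 - 3213)/(o + (3 - 21*l)) = (-922 - 3213)/(1718024/256335 + (3 - 21*3)) = -4135/(1718024/256335 + (3 - 63)) = -4135/(1718024/256335 - 60) = -4135/(-13662076/256335) = -4135*(-256335/13662076) = 1059945225/13662076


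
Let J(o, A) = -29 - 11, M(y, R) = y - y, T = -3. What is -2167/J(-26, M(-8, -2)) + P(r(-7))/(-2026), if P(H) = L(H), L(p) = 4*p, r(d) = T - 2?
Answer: 2195571/40520 ≈ 54.185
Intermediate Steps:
M(y, R) = 0
J(o, A) = -40
r(d) = -5 (r(d) = -3 - 2 = -5)
P(H) = 4*H
-2167/J(-26, M(-8, -2)) + P(r(-7))/(-2026) = -2167/(-40) + (4*(-5))/(-2026) = -2167*(-1/40) - 20*(-1/2026) = 2167/40 + 10/1013 = 2195571/40520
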